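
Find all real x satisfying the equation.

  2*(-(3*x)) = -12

Step 1. [2*(-(3*x)) = -12] 2·(inner) — divide through by 2. So div: -(3*x) = -6.
Step 2. [-(3*x) = -6] flip signs both sides ⇒ neg: 3*x = 6.
Step 3. [3*x = 6] 3 out front; divide by 3 ⇒ div: x = 2.

Answer: x ∈ {2}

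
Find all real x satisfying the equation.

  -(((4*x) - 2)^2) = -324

Step 1. [-(((4*x) - 2)^2) = -324] LHS negated; negate both sides. So neg: ((4*x) - 2)^2 = 324.
Step 2. [((4*x) - 2)^2 = 324] √ both sides: 324 ≥ 0 gives two branches, so sqrt: (4*x) - 2 = 18 or -18.
Step 3. [(4*x) - 2 = 18 or -18] the outer -2 inverts by adding 2, so sub: 4*x = 20 or -16.
Step 4. [4*x = 20 or -16] 4 out front; divide by 4 ⇒ div: x = 5 or -4.

Answer: x ∈ {-4, 5}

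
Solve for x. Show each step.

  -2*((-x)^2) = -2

Step 1. [-2*((-x)^2) = -2] leading coefficient -2: divide by -2 ⇒ div: (-x)^2 = 1.
Step 2. [(-x)^2 = 1] LHS squared, RHS 1 ≥ 0: apply √ (±). So sqrt: -x = 1 or -1.
Step 3. [-x = 1 or -1] flip signs both sides, so neg: x = -1 or 1.

Answer: x ∈ {-1, 1}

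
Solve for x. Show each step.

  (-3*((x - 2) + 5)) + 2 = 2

Step 1. [(-3*((x - 2) + 5)) + 2 = 2] peel the +2: subtract 2 from each side. So sub: -3*((x - 2) + 5) = 0.
Step 2. [-3*((x - 2) + 5) = 0] LHS = -3·(…); ÷-3 both sides ⇒ div: (x - 2) + 5 = 0.
Step 3. [(x - 2) + 5 = 0] +5 is outermost — subtract 5 both sides, so sub: x - 2 = -5.
Step 4. [x - 2 = -5] -2 is outermost — add 2 both sides. So sub: x = -3.

Answer: x ∈ {-3}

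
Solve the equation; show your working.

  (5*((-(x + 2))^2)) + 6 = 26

Step 1. [(5*((-(x + 2))^2)) + 6 = 26] peel the +6: subtract 6 from each side. So sub: 5*((-(x + 2))^2) = 20.
Step 2. [5*((-(x + 2))^2) = 20] leading coefficient 5: divide by 5. So div: (-(x + 2))^2 = 4.
Step 3. [(-(x + 2))^2 = 4] √ both sides: 4 ≥ 0 gives two branches, so sqrt: -(x + 2) = 2 or -2.
Step 4. [-(x + 2) = 2 or -2] LHS negated; negate both sides. So neg: x + 2 = -2 or 2.
Step 5. [x + 2 = -2 or 2] 2 comes off first (subtract 2), so sub: x = -4 or 0.

Answer: x ∈ {-4, 0}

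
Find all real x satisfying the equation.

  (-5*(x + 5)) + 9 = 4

Step 1. [(-5*(x + 5)) + 9 = 4] peel the +9: subtract 9 from each side ⇒ sub: -5*(x + 5) = -5.
Step 2. [-5*(x + 5) = -5] LHS = -5·(…); ÷-5 both sides ⇒ div: x + 5 = 1.
Step 3. [x + 5 = 1] peel the +5: subtract 5 from each side ⇒ sub: x = -4.

Answer: x ∈ {-4}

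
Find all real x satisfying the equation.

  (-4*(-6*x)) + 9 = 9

Step 1. [(-4*(-6*x)) + 9 = 9] 9 comes off first (subtract 9), so sub: -4*(-6*x) = 0.
Step 2. [-4*(-6*x) = 0] divide by the outer -4, so div: -6*x = 0.
Step 3. [-6*x = 0] divide by the outer -6, so div: x = 0.

Answer: x ∈ {0}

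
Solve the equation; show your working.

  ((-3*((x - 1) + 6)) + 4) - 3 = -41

Step 1. [((-3*((x - 1) + 6)) + 4) - 3 = -41] peel the -3: add 3 from each side. So sub: (-3*((x - 1) + 6)) + 4 = -38.
Step 2. [(-3*((x - 1) + 6)) + 4 = -38] +4 is outermost — subtract 4 both sides, so sub: -3*((x - 1) + 6) = -42.
Step 3. [-3*((x - 1) + 6) = -42] -3·(inner) — divide through by -3. So div: (x - 1) + 6 = 14.
Step 4. [(x - 1) + 6 = 14] +6 is outermost — subtract 6 both sides ⇒ sub: x - 1 = 8.
Step 5. [x - 1 = 8] add 1: x sits inside (… - 1), so sub: x = 9.

Answer: x ∈ {9}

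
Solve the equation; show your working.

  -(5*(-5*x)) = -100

Step 1. [-(5*(-5*x)) = -100] LHS negated; negate both sides, so neg: 5*(-5*x) = 100.
Step 2. [5*(-5*x) = 100] 5 out front; divide by 5, so div: -5*x = 20.
Step 3. [-5*x = 20] divide by the outer -5, so div: x = -4.

Answer: x ∈ {-4}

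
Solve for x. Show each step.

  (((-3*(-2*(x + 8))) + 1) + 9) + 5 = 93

Step 1. [(((-3*(-2*(x + 8))) + 1) + 9) + 5 = 93] peel the +5: subtract 5 from each side, so sub: ((-3*(-2*(x + 8))) + 1) + 9 = 88.
Step 2. [((-3*(-2*(x + 8))) + 1) + 9 = 88] the outer +9 inverts by subtracting 9, so sub: (-3*(-2*(x + 8))) + 1 = 79.
Step 3. [(-3*(-2*(x + 8))) + 1 = 79] subtract 1: x sits inside (… + 1) ⇒ sub: -3*(-2*(x + 8)) = 78.
Step 4. [-3*(-2*(x + 8)) = 78] leading coefficient -3: divide by -3. So div: -2*(x + 8) = -26.
Step 5. [-2*(x + 8) = -26] leading coefficient -2: divide by -2. So div: x + 8 = 13.
Step 6. [x + 8 = 13] +8 is outermost — subtract 8 both sides. So sub: x = 5.

Answer: x ∈ {5}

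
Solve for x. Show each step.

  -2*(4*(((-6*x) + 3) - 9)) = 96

Step 1. [-2*(4*(((-6*x) + 3) - 9)) = 96] leading coefficient -2: divide by -2 ⇒ div: 4*(((-6*x) + 3) - 9) = -48.
Step 2. [4*(((-6*x) + 3) - 9) = -48] 4 out front; divide by 4. So div: ((-6*x) + 3) - 9 = -12.
Step 3. [((-6*x) + 3) - 9 = -12] 9 comes off first (add 9). So sub: (-6*x) + 3 = -3.
Step 4. [(-6*x) + 3 = -3] the outer +3 inverts by subtracting 3 ⇒ sub: -6*x = -6.
Step 5. [-6*x = -6] leading coefficient -6: divide by -6, so div: x = 1.

Answer: x ∈ {1}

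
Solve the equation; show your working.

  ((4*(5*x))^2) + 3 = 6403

Step 1. [((4*(5*x))^2) + 3 = 6403] subtract 3: x sits inside (… + 3) ⇒ sub: (4*(5*x))^2 = 6400.
Step 2. [(4*(5*x))^2 = 6400] 6400 ≥ 0, LHS is (·)² — take ±√. So sqrt: 4*(5*x) = 80 or -80.
Step 3. [4*(5*x) = 80 or -80] 4·(inner) — divide through by 4. So div: 5*x = 20 or -20.
Step 4. [5*x = 20 or -20] 5 out front; divide by 5. So div: x = 4 or -4.

Answer: x ∈ {-4, 4}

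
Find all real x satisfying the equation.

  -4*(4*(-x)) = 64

Step 1. [-4*(4*(-x)) = 64] -4 out front; divide by -4. So div: 4*(-x) = -16.
Step 2. [4*(-x) = -16] divide by the outer 4 ⇒ div: -x = -4.
Step 3. [-x = -4] flip signs both sides ⇒ neg: x = 4.

Answer: x ∈ {4}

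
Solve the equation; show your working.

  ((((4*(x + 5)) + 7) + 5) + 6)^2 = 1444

Step 1. [((((4*(x + 5)) + 7) + 5) + 6)^2 = 1444] √ both sides: 1444 ≥ 0 gives two branches ⇒ sqrt: (((4*(x + 5)) + 7) + 5) + 6 = 38 or -38.
Step 2. [(((4*(x + 5)) + 7) + 5) + 6 = 38 or -38] the outer +6 inverts by subtracting 6 ⇒ sub: ((4*(x + 5)) + 7) + 5 = 32 or -44.
Step 3. [((4*(x + 5)) + 7) + 5 = 32 or -44] subtract 5: x sits inside (… + 5). So sub: (4*(x + 5)) + 7 = 27 or -49.
Step 4. [(4*(x + 5)) + 7 = 27 or -49] 7 comes off first (subtract 7). So sub: 4*(x + 5) = 20 or -56.
Step 5. [4*(x + 5) = 20 or -56] divide by the outer 4. So div: x + 5 = 5 or -14.
Step 6. [x + 5 = 5 or -14] +5 is outermost — subtract 5 both sides, so sub: x = 0 or -19.

Answer: x ∈ {-19, 0}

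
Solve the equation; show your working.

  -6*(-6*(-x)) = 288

Step 1. [-6*(-6*(-x)) = 288] leading coefficient -6: divide by -6, so div: -6*(-x) = -48.
Step 2. [-6*(-x) = -48] -6·(inner) — divide through by -6, so div: -x = 8.
Step 3. [-x = 8] leading − — multiply by −1. So neg: x = -8.

Answer: x ∈ {-8}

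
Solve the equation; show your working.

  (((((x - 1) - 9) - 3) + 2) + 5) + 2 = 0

Step 1. [(((((x - 1) - 9) - 3) + 2) + 5) + 2 = 0] +2 is outermost — subtract 2 both sides ⇒ sub: ((((x - 1) - 9) - 3) + 2) + 5 = -2.
Step 2. [((((x - 1) - 9) - 3) + 2) + 5 = -2] the outer +5 inverts by subtracting 5 ⇒ sub: (((x - 1) - 9) - 3) + 2 = -7.
Step 3. [(((x - 1) - 9) - 3) + 2 = -7] the outer +2 inverts by subtracting 2. So sub: ((x - 1) - 9) - 3 = -9.
Step 4. [((x - 1) - 9) - 3 = -9] 3 comes off first (add 3). So sub: (x - 1) - 9 = -6.
Step 5. [(x - 1) - 9 = -6] the outer -9 inverts by adding 9, so sub: x - 1 = 3.
Step 6. [x - 1 = 3] add 1: x sits inside (… - 1) ⇒ sub: x = 4.

Answer: x ∈ {4}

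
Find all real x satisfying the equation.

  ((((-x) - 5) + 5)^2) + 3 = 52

Step 1. [((((-x) - 5) + 5)^2) + 3 = 52] peel the +3: subtract 3 from each side ⇒ sub: (((-x) - 5) + 5)^2 = 49.
Step 2. [(((-x) - 5) + 5)^2 = 49] LHS squared, RHS 49 ≥ 0: apply √ (±). So sqrt: ((-x) - 5) + 5 = 7 or -7.
Step 3. [((-x) - 5) + 5 = 7 or -7] the outer +5 inverts by subtracting 5, so sub: (-x) - 5 = 2 or -12.
Step 4. [(-x) - 5 = 2 or -12] the outer -5 inverts by adding 5, so sub: -x = 7 or -7.
Step 5. [-x = 7 or -7] LHS negated; negate both sides ⇒ neg: x = -7 or 7.

Answer: x ∈ {-7, 7}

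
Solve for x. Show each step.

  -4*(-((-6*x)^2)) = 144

Step 1. [-4*(-((-6*x)^2)) = 144] -4 out front; divide by -4, so div: -((-6*x)^2) = -36.
Step 2. [-((-6*x)^2) = -36] flip signs both sides, so neg: (-6*x)^2 = 36.
Step 3. [(-6*x)^2 = 36] LHS squared, RHS 36 ≥ 0: apply √ (±) ⇒ sqrt: -6*x = 6 or -6.
Step 4. [-6*x = 6 or -6] LHS = -6·(…); ÷-6 both sides. So div: x = -1 or 1.

Answer: x ∈ {-1, 1}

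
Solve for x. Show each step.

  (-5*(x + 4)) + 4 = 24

Step 1. [(-5*(x + 4)) + 4 = 24] peel the +4: subtract 4 from each side ⇒ sub: -5*(x + 4) = 20.
Step 2. [-5*(x + 4) = 20] LHS = -5·(…); ÷-5 both sides. So div: x + 4 = -4.
Step 3. [x + 4 = -4] 4 comes off first (subtract 4), so sub: x = -8.

Answer: x ∈ {-8}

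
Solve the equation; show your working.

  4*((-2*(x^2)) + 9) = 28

Step 1. [4*((-2*(x^2)) + 9) = 28] divide by the outer 4. So div: (-2*(x^2)) + 9 = 7.
Step 2. [(-2*(x^2)) + 9 = 7] 9 comes off first (subtract 9). So sub: -2*(x^2) = -2.
Step 3. [-2*(x^2) = -2] -2 out front; divide by -2, so div: x^2 = 1.
Step 4. [x^2 = 1] √ both sides: 1 ≥ 0 gives two branches, so sqrt: x = 1 or -1.

Answer: x ∈ {-1, 1}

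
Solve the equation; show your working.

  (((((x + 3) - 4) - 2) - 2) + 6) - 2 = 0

Step 1. [(((((x + 3) - 4) - 2) - 2) + 6) - 2 = 0] the outer -2 inverts by adding 2. So sub: ((((x + 3) - 4) - 2) - 2) + 6 = 2.
Step 2. [((((x + 3) - 4) - 2) - 2) + 6 = 2] the outer +6 inverts by subtracting 6 ⇒ sub: (((x + 3) - 4) - 2) - 2 = -4.
Step 3. [(((x + 3) - 4) - 2) - 2 = -4] -2 is outermost — add 2 both sides ⇒ sub: ((x + 3) - 4) - 2 = -2.
Step 4. [((x + 3) - 4) - 2 = -2] peel the -2: add 2 from each side. So sub: (x + 3) - 4 = 0.
Step 5. [(x + 3) - 4 = 0] the outer -4 inverts by adding 4. So sub: x + 3 = 4.
Step 6. [x + 3 = 4] 3 comes off first (subtract 3). So sub: x = 1.

Answer: x ∈ {1}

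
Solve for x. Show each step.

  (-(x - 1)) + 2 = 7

Step 1. [(-(x - 1)) + 2 = 7] peel the +2: subtract 2 from each side. So sub: -(x - 1) = 5.
Step 2. [-(x - 1) = 5] LHS negated; negate both sides. So neg: x - 1 = -5.
Step 3. [x - 1 = -5] 1 comes off first (add 1), so sub: x = -4.

Answer: x ∈ {-4}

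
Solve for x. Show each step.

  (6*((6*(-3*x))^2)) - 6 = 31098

Step 1. [(6*((6*(-3*x))^2)) - 6 = 31098] 6 | LHS and 6 | 31098: pull 6 out. So factor: ((6*(-3*x))^2) - 1 = 5183.
Step 2. [((6*(-3*x))^2) - 1 = 5183] add 1: x sits inside (… - 1), so sub: (6*(-3*x))^2 = 5184.
Step 3. [(6*(-3*x))^2 = 5184] √ both sides: 5184 ≥ 0 gives two branches ⇒ sqrt: 6*(-3*x) = 72 or -72.
Step 4. [6*(-3*x) = 72 or -72] divide by the outer 6. So div: -3*x = 12 or -12.
Step 5. [-3*x = 12 or -12] -3 out front; divide by -3 ⇒ div: x = -4 or 4.

Answer: x ∈ {-4, 4}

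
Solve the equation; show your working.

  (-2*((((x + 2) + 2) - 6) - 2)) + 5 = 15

Step 1. [(-2*((((x + 2) + 2) - 6) - 2)) + 5 = 15] subtract 5: x sits inside (… + 5) ⇒ sub: -2*((((x + 2) + 2) - 6) - 2) = 10.
Step 2. [-2*((((x + 2) + 2) - 6) - 2) = 10] LHS = -2·(…); ÷-2 both sides. So div: (((x + 2) + 2) - 6) - 2 = -5.
Step 3. [(((x + 2) + 2) - 6) - 2 = -5] 2 comes off first (add 2) ⇒ sub: ((x + 2) + 2) - 6 = -3.
Step 4. [((x + 2) + 2) - 6 = -3] 6 comes off first (add 6). So sub: (x + 2) + 2 = 3.
Step 5. [(x + 2) + 2 = 3] subtract 2: x sits inside (… + 2) ⇒ sub: x + 2 = 1.
Step 6. [x + 2 = 1] +2 is outermost — subtract 2 both sides. So sub: x = -1.

Answer: x ∈ {-1}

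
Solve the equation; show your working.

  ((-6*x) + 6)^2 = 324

Step 1. [((-6*x) + 6)^2 = 324] LHS squared, RHS 324 ≥ 0: apply √ (±) ⇒ sqrt: (-6*x) + 6 = 18 or -18.
Step 2. [(-6*x) + 6 = 18 or -18] the outer +6 inverts by subtracting 6, so sub: -6*x = 12 or -24.
Step 3. [-6*x = 12 or -24] LHS = -6·(…); ÷-6 both sides ⇒ div: x = -2 or 4.

Answer: x ∈ {-2, 4}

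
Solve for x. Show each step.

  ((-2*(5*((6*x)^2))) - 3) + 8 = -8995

Step 1. [((-2*(5*((6*x)^2))) - 3) + 8 = -8995] subtract 8: x sits inside (… + 8), so sub: (-2*(5*((6*x)^2))) - 3 = -9003.
Step 2. [(-2*(5*((6*x)^2))) - 3 = -9003] -3 is outermost — add 3 both sides ⇒ sub: -2*(5*((6*x)^2)) = -9000.
Step 3. [-2*(5*((6*x)^2)) = -9000] leading coefficient -2: divide by -2, so div: 5*((6*x)^2) = 4500.
Step 4. [5*((6*x)^2) = 4500] divide by the outer 5, so div: (6*x)^2 = 900.
Step 5. [(6*x)^2 = 900] LHS squared, RHS 900 ≥ 0: apply √ (±). So sqrt: 6*x = 30 or -30.
Step 6. [6*x = 30 or -30] divide by the outer 6, so div: x = 5 or -5.

Answer: x ∈ {-5, 5}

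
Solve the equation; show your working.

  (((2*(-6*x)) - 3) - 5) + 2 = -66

Step 1. [(((2*(-6*x)) - 3) - 5) + 2 = -66] +2 is outermost — subtract 2 both sides. So sub: ((2*(-6*x)) - 3) - 5 = -68.
Step 2. [((2*(-6*x)) - 3) - 5 = -68] add 5: x sits inside (… - 5) ⇒ sub: (2*(-6*x)) - 3 = -63.
Step 3. [(2*(-6*x)) - 3 = -63] 3 comes off first (add 3). So sub: 2*(-6*x) = -60.
Step 4. [2*(-6*x) = -60] 2 out front; divide by 2 ⇒ div: -6*x = -30.
Step 5. [-6*x = -30] leading coefficient -6: divide by -6 ⇒ div: x = 5.

Answer: x ∈ {5}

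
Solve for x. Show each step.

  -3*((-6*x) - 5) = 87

Step 1. [-3*((-6*x) - 5) = 87] divide by the outer -3 ⇒ div: (-6*x) - 5 = -29.
Step 2. [(-6*x) - 5 = -29] -5 is outermost — add 5 both sides, so sub: -6*x = -24.
Step 3. [-6*x = -24] -6 out front; divide by -6. So div: x = 4.

Answer: x ∈ {4}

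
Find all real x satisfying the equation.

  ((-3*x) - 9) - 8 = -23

Step 1. [((-3*x) - 9) - 8 = -23] peel the -8: add 8 from each side, so sub: (-3*x) - 9 = -15.
Step 2. [(-3*x) - 9 = -15] -3 | LHS and -3 | -15: pull -3 out. So factor: x + 3 = 5.
Step 3. [x + 3 = 5] +3 is outermost — subtract 3 both sides, so sub: x = 2.

Answer: x ∈ {2}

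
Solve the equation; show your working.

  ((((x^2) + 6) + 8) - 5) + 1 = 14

Step 1. [((((x^2) + 6) + 8) - 5) + 1 = 14] peel the +1: subtract 1 from each side, so sub: (((x^2) + 6) + 8) - 5 = 13.
Step 2. [(((x^2) + 6) + 8) - 5 = 13] the outer -5 inverts by adding 5, so sub: ((x^2) + 6) + 8 = 18.
Step 3. [((x^2) + 6) + 8 = 18] peel the +8: subtract 8 from each side ⇒ sub: (x^2) + 6 = 10.
Step 4. [(x^2) + 6 = 10] peel the +6: subtract 6 from each side, so sub: x^2 = 4.
Step 5. [x^2 = 4] √ both sides: 4 ≥ 0 gives two branches. So sqrt: x = 2 or -2.

Answer: x ∈ {-2, 2}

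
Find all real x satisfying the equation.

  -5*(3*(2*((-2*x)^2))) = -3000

Step 1. [-5*(3*(2*((-2*x)^2))) = -3000] LHS = -5·(…); ÷-5 both sides. So div: 3*(2*((-2*x)^2)) = 600.
Step 2. [3*(2*((-2*x)^2)) = 600] 3 out front; divide by 3, so div: 2*((-2*x)^2) = 200.
Step 3. [2*((-2*x)^2) = 200] leading coefficient 2: divide by 2, so div: (-2*x)^2 = 100.
Step 4. [(-2*x)^2 = 100] √ both sides: 100 ≥ 0 gives two branches, so sqrt: -2*x = 10 or -10.
Step 5. [-2*x = 10 or -10] divide by the outer -2, so div: x = -5 or 5.

Answer: x ∈ {-5, 5}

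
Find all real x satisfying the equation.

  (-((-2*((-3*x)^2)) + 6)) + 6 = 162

Step 1. [(-((-2*((-3*x)^2)) + 6)) + 6 = 162] the outer +6 inverts by subtracting 6, so sub: -((-2*((-3*x)^2)) + 6) = 156.
Step 2. [-((-2*((-3*x)^2)) + 6) = 156] leading − — multiply by −1. So neg: (-2*((-3*x)^2)) + 6 = -156.
Step 3. [(-2*((-3*x)^2)) + 6 = -156] -2 divides every term; factor it out. So factor: ((-3*x)^2) - 3 = 78.
Step 4. [((-3*x)^2) - 3 = 78] add 3: x sits inside (… - 3). So sub: (-3*x)^2 = 81.
Step 5. [(-3*x)^2 = 81] 81 ≥ 0, LHS is (·)² — take ±√ ⇒ sqrt: -3*x = 9 or -9.
Step 6. [-3*x = 9 or -9] leading coefficient -3: divide by -3. So div: x = -3 or 3.

Answer: x ∈ {-3, 3}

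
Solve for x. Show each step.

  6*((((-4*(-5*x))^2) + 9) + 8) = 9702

Step 1. [6*((((-4*(-5*x))^2) + 9) + 8) = 9702] divide by the outer 6, so div: (((-4*(-5*x))^2) + 9) + 8 = 1617.
Step 2. [(((-4*(-5*x))^2) + 9) + 8 = 1617] the outer +8 inverts by subtracting 8 ⇒ sub: ((-4*(-5*x))^2) + 9 = 1609.
Step 3. [((-4*(-5*x))^2) + 9 = 1609] the outer +9 inverts by subtracting 9. So sub: (-4*(-5*x))^2 = 1600.
Step 4. [(-4*(-5*x))^2 = 1600] √ both sides: 1600 ≥ 0 gives two branches ⇒ sqrt: -4*(-5*x) = 40 or -40.
Step 5. [-4*(-5*x) = 40 or -40] -4 out front; divide by -4 ⇒ div: -5*x = -10 or 10.
Step 6. [-5*x = -10 or 10] LHS = -5·(…); ÷-5 both sides. So div: x = 2 or -2.

Answer: x ∈ {-2, 2}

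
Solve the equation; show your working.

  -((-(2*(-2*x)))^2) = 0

Step 1. [-((-(2*(-2*x)))^2) = 0] flip signs both sides. So neg: (-(2*(-2*x)))^2 = 0.
Step 2. [(-(2*(-2*x)))^2 = 0] √ both sides: 0 ≥ 0 gives two branches. So sqrt: -(2*(-2*x)) = 0.
Step 3. [-(2*(-2*x)) = 0] LHS negated; negate both sides, so neg: 2*(-2*x) = 0.
Step 4. [2*(-2*x) = 0] 2·(inner) — divide through by 2, so div: -2*x = 0.
Step 5. [-2*x = 0] -2 out front; divide by -2. So div: x = 0.

Answer: x ∈ {0}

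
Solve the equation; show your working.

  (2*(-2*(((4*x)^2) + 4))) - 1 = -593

Step 1. [(2*(-2*(((4*x)^2) + 4))) - 1 = -593] add 1: x sits inside (… - 1). So sub: 2*(-2*(((4*x)^2) + 4)) = -592.
Step 2. [2*(-2*(((4*x)^2) + 4)) = -592] leading coefficient 2: divide by 2 ⇒ div: -2*(((4*x)^2) + 4) = -296.
Step 3. [-2*(((4*x)^2) + 4) = -296] -2 out front; divide by -2. So div: ((4*x)^2) + 4 = 148.
Step 4. [((4*x)^2) + 4 = 148] +4 is outermost — subtract 4 both sides ⇒ sub: (4*x)^2 = 144.
Step 5. [(4*x)^2 = 144] √ both sides: 144 ≥ 0 gives two branches. So sqrt: 4*x = 12 or -12.
Step 6. [4*x = 12 or -12] divide by the outer 4. So div: x = 3 or -3.

Answer: x ∈ {-3, 3}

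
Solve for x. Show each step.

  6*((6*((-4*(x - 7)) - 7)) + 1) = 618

Step 1. [6*((6*((-4*(x - 7)) - 7)) + 1) = 618] 6 out front; divide by 6. So div: (6*((-4*(x - 7)) - 7)) + 1 = 103.
Step 2. [(6*((-4*(x - 7)) - 7)) + 1 = 103] the outer +1 inverts by subtracting 1, so sub: 6*((-4*(x - 7)) - 7) = 102.
Step 3. [6*((-4*(x - 7)) - 7) = 102] 6 out front; divide by 6, so div: (-4*(x - 7)) - 7 = 17.
Step 4. [(-4*(x - 7)) - 7 = 17] peel the -7: add 7 from each side ⇒ sub: -4*(x - 7) = 24.
Step 5. [-4*(x - 7) = 24] leading coefficient -4: divide by -4, so div: x - 7 = -6.
Step 6. [x - 7 = -6] add 7: x sits inside (… - 7). So sub: x = 1.

Answer: x ∈ {1}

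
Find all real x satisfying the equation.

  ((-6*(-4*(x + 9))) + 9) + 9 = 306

Step 1. [((-6*(-4*(x + 9))) + 9) + 9 = 306] 9 comes off first (subtract 9), so sub: (-6*(-4*(x + 9))) + 9 = 297.
Step 2. [(-6*(-4*(x + 9))) + 9 = 297] peel the +9: subtract 9 from each side, so sub: -6*(-4*(x + 9)) = 288.
Step 3. [-6*(-4*(x + 9)) = 288] leading coefficient -6: divide by -6 ⇒ div: -4*(x + 9) = -48.
Step 4. [-4*(x + 9) = -48] -4 out front; divide by -4. So div: x + 9 = 12.
Step 5. [x + 9 = 12] the outer +9 inverts by subtracting 9 ⇒ sub: x = 3.

Answer: x ∈ {3}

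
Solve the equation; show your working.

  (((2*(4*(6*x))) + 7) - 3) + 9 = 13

Step 1. [(((2*(4*(6*x))) + 7) - 3) + 9 = 13] peel the +9: subtract 9 from each side ⇒ sub: ((2*(4*(6*x))) + 7) - 3 = 4.
Step 2. [((2*(4*(6*x))) + 7) - 3 = 4] -3 is outermost — add 3 both sides. So sub: (2*(4*(6*x))) + 7 = 7.
Step 3. [(2*(4*(6*x))) + 7 = 7] the outer +7 inverts by subtracting 7, so sub: 2*(4*(6*x)) = 0.
Step 4. [2*(4*(6*x)) = 0] divide by the outer 2. So div: 4*(6*x) = 0.
Step 5. [4*(6*x) = 0] 4 out front; divide by 4. So div: 6*x = 0.
Step 6. [6*x = 0] divide by the outer 6 ⇒ div: x = 0.

Answer: x ∈ {0}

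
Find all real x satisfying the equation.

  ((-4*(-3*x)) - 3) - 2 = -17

Step 1. [((-4*(-3*x)) - 3) - 2 = -17] the outer -2 inverts by adding 2 ⇒ sub: (-4*(-3*x)) - 3 = -15.
Step 2. [(-4*(-3*x)) - 3 = -15] 3 comes off first (add 3), so sub: -4*(-3*x) = -12.
Step 3. [-4*(-3*x) = -12] leading coefficient -4: divide by -4, so div: -3*x = 3.
Step 4. [-3*x = 3] -3 out front; divide by -3. So div: x = -1.

Answer: x ∈ {-1}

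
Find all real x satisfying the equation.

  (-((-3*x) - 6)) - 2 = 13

Step 1. [(-((-3*x) - 6)) - 2 = 13] -2 is outermost — add 2 both sides, so sub: -((-3*x) - 6) = 15.
Step 2. [-((-3*x) - 6) = 15] leading − — multiply by −1, so neg: (-3*x) - 6 = -15.
Step 3. [(-3*x) - 6 = -15] common factor -3 (LHS and -15) — divide through ⇒ factor: x + 2 = 5.
Step 4. [x + 2 = 5] the outer +2 inverts by subtracting 2 ⇒ sub: x = 3.

Answer: x ∈ {3}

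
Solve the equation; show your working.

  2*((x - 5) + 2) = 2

Step 1. [2*((x - 5) + 2) = 2] divide by the outer 2 ⇒ div: (x - 5) + 2 = 1.
Step 2. [(x - 5) + 2 = 1] 2 comes off first (subtract 2), so sub: x - 5 = -1.
Step 3. [x - 5 = -1] peel the -5: add 5 from each side, so sub: x = 4.

Answer: x ∈ {4}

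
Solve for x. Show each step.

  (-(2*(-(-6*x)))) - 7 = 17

Step 1. [(-(2*(-(-6*x)))) - 7 = 17] peel the -7: add 7 from each side. So sub: -(2*(-(-6*x))) = 24.
Step 2. [-(2*(-(-6*x))) = 24] leading − — multiply by −1 ⇒ neg: 2*(-(-6*x)) = -24.
Step 3. [2*(-(-6*x)) = -24] LHS = 2·(…); ÷2 both sides ⇒ div: -(-6*x) = -12.
Step 4. [-(-6*x) = -12] LHS negated; negate both sides. So neg: -6*x = 12.
Step 5. [-6*x = 12] LHS = -6·(…); ÷-6 both sides. So div: x = -2.

Answer: x ∈ {-2}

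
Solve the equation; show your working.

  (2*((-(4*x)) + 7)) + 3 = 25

Step 1. [(2*((-(4*x)) + 7)) + 3 = 25] the outer +3 inverts by subtracting 3 ⇒ sub: 2*((-(4*x)) + 7) = 22.
Step 2. [2*((-(4*x)) + 7) = 22] 2·(inner) — divide through by 2 ⇒ div: (-(4*x)) + 7 = 11.
Step 3. [(-(4*x)) + 7 = 11] 7 comes off first (subtract 7) ⇒ sub: -(4*x) = 4.
Step 4. [-(4*x) = 4] flip signs both sides. So neg: 4*x = -4.
Step 5. [4*x = -4] LHS = 4·(…); ÷4 both sides ⇒ div: x = -1.

Answer: x ∈ {-1}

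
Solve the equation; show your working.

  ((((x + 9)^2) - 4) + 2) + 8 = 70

Step 1. [((((x + 9)^2) - 4) + 2) + 8 = 70] the outer +8 inverts by subtracting 8. So sub: (((x + 9)^2) - 4) + 2 = 62.
Step 2. [(((x + 9)^2) - 4) + 2 = 62] peel the +2: subtract 2 from each side. So sub: ((x + 9)^2) - 4 = 60.
Step 3. [((x + 9)^2) - 4 = 60] 4 comes off first (add 4) ⇒ sub: (x + 9)^2 = 64.
Step 4. [(x + 9)^2 = 64] 64 ≥ 0, LHS is (·)² — take ±√. So sqrt: x + 9 = 8 or -8.
Step 5. [x + 9 = 8 or -8] +9 is outermost — subtract 9 both sides. So sub: x = -1 or -17.

Answer: x ∈ {-17, -1}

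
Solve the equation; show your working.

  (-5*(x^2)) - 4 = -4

Step 1. [(-5*(x^2)) - 4 = -4] 4 comes off first (add 4), so sub: -5*(x^2) = 0.
Step 2. [-5*(x^2) = 0] LHS = -5·(…); ÷-5 both sides ⇒ div: x^2 = 0.
Step 3. [x^2 = 0] LHS squared, RHS 0 ≥ 0: apply √ (±), so sqrt: x = 0.

Answer: x ∈ {0}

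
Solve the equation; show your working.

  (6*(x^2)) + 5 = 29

Step 1. [(6*(x^2)) + 5 = 29] subtract 5: x sits inside (… + 5), so sub: 6*(x^2) = 24.
Step 2. [6*(x^2) = 24] divide by the outer 6, so div: x^2 = 4.
Step 3. [x^2 = 4] √ both sides: 4 ≥ 0 gives two branches. So sqrt: x = 2 or -2.

Answer: x ∈ {-2, 2}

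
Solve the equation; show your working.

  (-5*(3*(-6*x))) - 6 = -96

Step 1. [(-5*(3*(-6*x))) - 6 = -96] -6 is outermost — add 6 both sides. So sub: -5*(3*(-6*x)) = -90.
Step 2. [-5*(3*(-6*x)) = -90] LHS = -5·(…); ÷-5 both sides. So div: 3*(-6*x) = 18.
Step 3. [3*(-6*x) = 18] LHS = 3·(…); ÷3 both sides ⇒ div: -6*x = 6.
Step 4. [-6*x = 6] leading coefficient -6: divide by -6. So div: x = -1.

Answer: x ∈ {-1}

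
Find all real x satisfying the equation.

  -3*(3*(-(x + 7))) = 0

Step 1. [-3*(3*(-(x + 7))) = 0] divide by the outer -3 ⇒ div: 3*(-(x + 7)) = 0.
Step 2. [3*(-(x + 7)) = 0] 3 out front; divide by 3, so div: -(x + 7) = 0.
Step 3. [-(x + 7) = 0] flip signs both sides, so neg: x + 7 = 0.
Step 4. [x + 7 = 0] 7 comes off first (subtract 7) ⇒ sub: x = -7.

Answer: x ∈ {-7}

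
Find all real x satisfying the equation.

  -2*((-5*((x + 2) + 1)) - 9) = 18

Step 1. [-2*((-5*((x + 2) + 1)) - 9) = 18] LHS = -2·(…); ÷-2 both sides, so div: (-5*((x + 2) + 1)) - 9 = -9.
Step 2. [(-5*((x + 2) + 1)) - 9 = -9] 9 comes off first (add 9), so sub: -5*((x + 2) + 1) = 0.
Step 3. [-5*((x + 2) + 1) = 0] leading coefficient -5: divide by -5 ⇒ div: (x + 2) + 1 = 0.
Step 4. [(x + 2) + 1 = 0] the outer +1 inverts by subtracting 1. So sub: x + 2 = -1.
Step 5. [x + 2 = -1] +2 is outermost — subtract 2 both sides, so sub: x = -3.

Answer: x ∈ {-3}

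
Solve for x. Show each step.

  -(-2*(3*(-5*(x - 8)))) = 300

Step 1. [-(-2*(3*(-5*(x - 8)))) = 300] flip signs both sides. So neg: -2*(3*(-5*(x - 8))) = -300.
Step 2. [-2*(3*(-5*(x - 8))) = -300] LHS = -2·(…); ÷-2 both sides. So div: 3*(-5*(x - 8)) = 150.
Step 3. [3*(-5*(x - 8)) = 150] leading coefficient 3: divide by 3 ⇒ div: -5*(x - 8) = 50.
Step 4. [-5*(x - 8) = 50] leading coefficient -5: divide by -5 ⇒ div: x - 8 = -10.
Step 5. [x - 8 = -10] -8 is outermost — add 8 both sides, so sub: x = -2.

Answer: x ∈ {-2}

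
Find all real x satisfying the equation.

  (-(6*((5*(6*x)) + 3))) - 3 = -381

Step 1. [(-(6*((5*(6*x)) + 3))) - 3 = -381] peel the -3: add 3 from each side, so sub: -(6*((5*(6*x)) + 3)) = -378.
Step 2. [-(6*((5*(6*x)) + 3)) = -378] LHS negated; negate both sides. So neg: 6*((5*(6*x)) + 3) = 378.
Step 3. [6*((5*(6*x)) + 3) = 378] 6 out front; divide by 6, so div: (5*(6*x)) + 3 = 63.
Step 4. [(5*(6*x)) + 3 = 63] 3 comes off first (subtract 3), so sub: 5*(6*x) = 60.
Step 5. [5*(6*x) = 60] divide by the outer 5, so div: 6*x = 12.
Step 6. [6*x = 12] leading coefficient 6: divide by 6 ⇒ div: x = 2.

Answer: x ∈ {2}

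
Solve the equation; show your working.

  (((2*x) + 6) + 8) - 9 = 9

Step 1. [(((2*x) + 6) + 8) - 9 = 9] -9 is outermost — add 9 both sides ⇒ sub: ((2*x) + 6) + 8 = 18.
Step 2. [((2*x) + 6) + 8 = 18] the outer +8 inverts by subtracting 8, so sub: (2*x) + 6 = 10.
Step 3. [(2*x) + 6 = 10] the outer +6 inverts by subtracting 6. So sub: 2*x = 4.
Step 4. [2*x = 4] 2·(inner) — divide through by 2. So div: x = 2.

Answer: x ∈ {2}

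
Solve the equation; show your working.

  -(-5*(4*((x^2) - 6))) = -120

Step 1. [-(-5*(4*((x^2) - 6))) = -120] LHS negated; negate both sides. So neg: -5*(4*((x^2) - 6)) = 120.
Step 2. [-5*(4*((x^2) - 6)) = 120] -5 out front; divide by -5 ⇒ div: 4*((x^2) - 6) = -24.
Step 3. [4*((x^2) - 6) = -24] leading coefficient 4: divide by 4 ⇒ div: (x^2) - 6 = -6.
Step 4. [(x^2) - 6 = -6] -6 is outermost — add 6 both sides, so sub: x^2 = 0.
Step 5. [x^2 = 0] LHS squared, RHS 0 ≥ 0: apply √ (±), so sqrt: x = 0.

Answer: x ∈ {0}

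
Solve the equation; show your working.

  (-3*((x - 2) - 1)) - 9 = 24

Step 1. [(-3*((x - 2) - 1)) - 9 = 24] -3 divides every term; factor it out, so factor: ((x - 2) - 1) + 3 = -8.
Step 2. [((x - 2) - 1) + 3 = -8] 3 comes off first (subtract 3) ⇒ sub: (x - 2) - 1 = -11.
Step 3. [(x - 2) - 1 = -11] 1 comes off first (add 1). So sub: x - 2 = -10.
Step 4. [x - 2 = -10] the outer -2 inverts by adding 2, so sub: x = -8.

Answer: x ∈ {-8}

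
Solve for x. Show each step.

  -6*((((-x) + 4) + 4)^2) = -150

Step 1. [-6*((((-x) + 4) + 4)^2) = -150] -6·(inner) — divide through by -6. So div: (((-x) + 4) + 4)^2 = 25.
Step 2. [(((-x) + 4) + 4)^2 = 25] √ both sides: 25 ≥ 0 gives two branches ⇒ sqrt: ((-x) + 4) + 4 = 5 or -5.
Step 3. [((-x) + 4) + 4 = 5 or -5] subtract 4: x sits inside (… + 4). So sub: (-x) + 4 = 1 or -9.
Step 4. [(-x) + 4 = 1 or -9] peel the +4: subtract 4 from each side ⇒ sub: -x = -3 or -13.
Step 5. [-x = -3 or -13] LHS negated; negate both sides, so neg: x = 3 or 13.

Answer: x ∈ {3, 13}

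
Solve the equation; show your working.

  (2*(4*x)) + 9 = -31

Step 1. [(2*(4*x)) + 9 = -31] 9 comes off first (subtract 9). So sub: 2*(4*x) = -40.
Step 2. [2*(4*x) = -40] 2·(inner) — divide through by 2. So div: 4*x = -20.
Step 3. [4*x = -20] divide by the outer 4. So div: x = -5.

Answer: x ∈ {-5}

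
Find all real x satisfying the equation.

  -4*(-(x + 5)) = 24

Step 1. [-4*(-(x + 5)) = 24] LHS = -4·(…); ÷-4 both sides ⇒ div: -(x + 5) = -6.
Step 2. [-(x + 5) = -6] LHS negated; negate both sides ⇒ neg: x + 5 = 6.
Step 3. [x + 5 = 6] the outer +5 inverts by subtracting 5 ⇒ sub: x = 1.

Answer: x ∈ {1}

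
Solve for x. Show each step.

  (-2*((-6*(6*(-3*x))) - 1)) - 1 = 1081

Step 1. [(-2*((-6*(6*(-3*x))) - 1)) - 1 = 1081] add 1: x sits inside (… - 1). So sub: -2*((-6*(6*(-3*x))) - 1) = 1082.
Step 2. [-2*((-6*(6*(-3*x))) - 1) = 1082] leading coefficient -2: divide by -2, so div: (-6*(6*(-3*x))) - 1 = -541.
Step 3. [(-6*(6*(-3*x))) - 1 = -541] add 1: x sits inside (… - 1). So sub: -6*(6*(-3*x)) = -540.
Step 4. [-6*(6*(-3*x)) = -540] leading coefficient -6: divide by -6. So div: 6*(-3*x) = 90.
Step 5. [6*(-3*x) = 90] 6·(inner) — divide through by 6, so div: -3*x = 15.
Step 6. [-3*x = 15] divide by the outer -3 ⇒ div: x = -5.

Answer: x ∈ {-5}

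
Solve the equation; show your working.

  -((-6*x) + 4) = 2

Step 1. [-((-6*x) + 4) = 2] LHS negated; negate both sides ⇒ neg: (-6*x) + 4 = -2.
Step 2. [(-6*x) + 4 = -2] +4 is outermost — subtract 4 both sides. So sub: -6*x = -6.
Step 3. [-6*x = -6] leading coefficient -6: divide by -6, so div: x = 1.

Answer: x ∈ {1}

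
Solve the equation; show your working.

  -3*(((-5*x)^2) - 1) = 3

Step 1. [-3*(((-5*x)^2) - 1) = 3] divide by the outer -3. So div: ((-5*x)^2) - 1 = -1.
Step 2. [((-5*x)^2) - 1 = -1] add 1: x sits inside (… - 1). So sub: (-5*x)^2 = 0.
Step 3. [(-5*x)^2 = 0] 0 ≥ 0, LHS is (·)² — take ±√. So sqrt: -5*x = 0.
Step 4. [-5*x = 0] leading coefficient -5: divide by -5. So div: x = 0.

Answer: x ∈ {0}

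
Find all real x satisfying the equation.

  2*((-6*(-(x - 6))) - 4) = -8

Step 1. [2*((-6*(-(x - 6))) - 4) = -8] divide by the outer 2. So div: (-6*(-(x - 6))) - 4 = -4.
Step 2. [(-6*(-(x - 6))) - 4 = -4] add 4: x sits inside (… - 4) ⇒ sub: -6*(-(x - 6)) = 0.
Step 3. [-6*(-(x - 6)) = 0] -6 out front; divide by -6, so div: -(x - 6) = 0.
Step 4. [-(x - 6) = 0] flip signs both sides, so neg: x - 6 = 0.
Step 5. [x - 6 = 0] peel the -6: add 6 from each side ⇒ sub: x = 6.

Answer: x ∈ {6}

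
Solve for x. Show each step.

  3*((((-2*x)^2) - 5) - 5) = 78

Step 1. [3*((((-2*x)^2) - 5) - 5) = 78] LHS = 3·(…); ÷3 both sides. So div: (((-2*x)^2) - 5) - 5 = 26.
Step 2. [(((-2*x)^2) - 5) - 5 = 26] add 5: x sits inside (… - 5) ⇒ sub: ((-2*x)^2) - 5 = 31.
Step 3. [((-2*x)^2) - 5 = 31] -5 is outermost — add 5 both sides, so sub: (-2*x)^2 = 36.
Step 4. [(-2*x)^2 = 36] √ both sides: 36 ≥ 0 gives two branches. So sqrt: -2*x = 6 or -6.
Step 5. [-2*x = 6 or -6] leading coefficient -2: divide by -2. So div: x = -3 or 3.

Answer: x ∈ {-3, 3}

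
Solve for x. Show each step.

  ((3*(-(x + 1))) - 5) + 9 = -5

Step 1. [((3*(-(x + 1))) - 5) + 9 = -5] subtract 9: x sits inside (… + 9). So sub: (3*(-(x + 1))) - 5 = -14.
Step 2. [(3*(-(x + 1))) - 5 = -14] -5 is outermost — add 5 both sides. So sub: 3*(-(x + 1)) = -9.
Step 3. [3*(-(x + 1)) = -9] 3 out front; divide by 3 ⇒ div: -(x + 1) = -3.
Step 4. [-(x + 1) = -3] leading − — multiply by −1 ⇒ neg: x + 1 = 3.
Step 5. [x + 1 = 3] peel the +1: subtract 1 from each side. So sub: x = 2.

Answer: x ∈ {2}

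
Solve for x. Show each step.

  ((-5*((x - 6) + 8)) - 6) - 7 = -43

Step 1. [((-5*((x - 6) + 8)) - 6) - 7 = -43] 7 comes off first (add 7), so sub: (-5*((x - 6) + 8)) - 6 = -36.
Step 2. [(-5*((x - 6) + 8)) - 6 = -36] peel the -6: add 6 from each side. So sub: -5*((x - 6) + 8) = -30.
Step 3. [-5*((x - 6) + 8) = -30] divide by the outer -5. So div: (x - 6) + 8 = 6.
Step 4. [(x - 6) + 8 = 6] 8 comes off first (subtract 8). So sub: x - 6 = -2.
Step 5. [x - 6 = -2] the outer -6 inverts by adding 6. So sub: x = 4.

Answer: x ∈ {4}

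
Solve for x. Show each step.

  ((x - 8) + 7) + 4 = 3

Step 1. [((x - 8) + 7) + 4 = 3] peel the +4: subtract 4 from each side ⇒ sub: (x - 8) + 7 = -1.
Step 2. [(x - 8) + 7 = -1] subtract 7: x sits inside (… + 7) ⇒ sub: x - 8 = -8.
Step 3. [x - 8 = -8] peel the -8: add 8 from each side, so sub: x = 0.

Answer: x ∈ {0}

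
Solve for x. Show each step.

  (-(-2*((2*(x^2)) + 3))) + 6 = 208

Step 1. [(-(-2*((2*(x^2)) + 3))) + 6 = 208] +6 is outermost — subtract 6 both sides, so sub: -(-2*((2*(x^2)) + 3)) = 202.
Step 2. [-(-2*((2*(x^2)) + 3)) = 202] flip signs both sides. So neg: -2*((2*(x^2)) + 3) = -202.
Step 3. [-2*((2*(x^2)) + 3) = -202] -2·(inner) — divide through by -2 ⇒ div: (2*(x^2)) + 3 = 101.
Step 4. [(2*(x^2)) + 3 = 101] +3 is outermost — subtract 3 both sides, so sub: 2*(x^2) = 98.
Step 5. [2*(x^2) = 98] 2 out front; divide by 2. So div: x^2 = 49.
Step 6. [x^2 = 49] LHS squared, RHS 49 ≥ 0: apply √ (±) ⇒ sqrt: x = 7 or -7.

Answer: x ∈ {-7, 7}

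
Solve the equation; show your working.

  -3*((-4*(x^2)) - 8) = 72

Step 1. [-3*((-4*(x^2)) - 8) = 72] leading coefficient -3: divide by -3 ⇒ div: (-4*(x^2)) - 8 = -24.
Step 2. [(-4*(x^2)) - 8 = -24] common factor -4 (LHS and -24) — divide through ⇒ factor: (x^2) + 2 = 6.
Step 3. [(x^2) + 2 = 6] the outer +2 inverts by subtracting 2, so sub: x^2 = 4.
Step 4. [x^2 = 4] √ both sides: 4 ≥ 0 gives two branches, so sqrt: x = 2 or -2.

Answer: x ∈ {-2, 2}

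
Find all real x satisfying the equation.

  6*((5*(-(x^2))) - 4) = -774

Step 1. [6*((5*(-(x^2))) - 4) = -774] LHS = 6·(…); ÷6 both sides. So div: (5*(-(x^2))) - 4 = -129.
Step 2. [(5*(-(x^2))) - 4 = -129] peel the -4: add 4 from each side, so sub: 5*(-(x^2)) = -125.
Step 3. [5*(-(x^2)) = -125] LHS = 5·(…); ÷5 both sides, so div: -(x^2) = -25.
Step 4. [-(x^2) = -25] flip signs both sides, so neg: x^2 = 25.
Step 5. [x^2 = 25] √ both sides: 25 ≥ 0 gives two branches. So sqrt: x = 5 or -5.

Answer: x ∈ {-5, 5}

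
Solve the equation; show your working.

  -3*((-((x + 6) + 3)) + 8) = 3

Step 1. [-3*((-((x + 6) + 3)) + 8) = 3] -3·(inner) — divide through by -3, so div: (-((x + 6) + 3)) + 8 = -1.
Step 2. [(-((x + 6) + 3)) + 8 = -1] the outer +8 inverts by subtracting 8 ⇒ sub: -((x + 6) + 3) = -9.
Step 3. [-((x + 6) + 3) = -9] flip signs both sides. So neg: (x + 6) + 3 = 9.
Step 4. [(x + 6) + 3 = 9] the outer +3 inverts by subtracting 3 ⇒ sub: x + 6 = 6.
Step 5. [x + 6 = 6] subtract 6: x sits inside (… + 6) ⇒ sub: x = 0.

Answer: x ∈ {0}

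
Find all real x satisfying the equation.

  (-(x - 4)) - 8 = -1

Step 1. [(-(x - 4)) - 8 = -1] add 8: x sits inside (… - 8), so sub: -(x - 4) = 7.
Step 2. [-(x - 4) = 7] LHS negated; negate both sides, so neg: x - 4 = -7.
Step 3. [x - 4 = -7] add 4: x sits inside (… - 4), so sub: x = -3.

Answer: x ∈ {-3}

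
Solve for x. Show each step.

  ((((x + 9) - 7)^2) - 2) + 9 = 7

Step 1. [((((x + 9) - 7)^2) - 2) + 9 = 7] subtract 9: x sits inside (… + 9). So sub: (((x + 9) - 7)^2) - 2 = -2.
Step 2. [(((x + 9) - 7)^2) - 2 = -2] -2 is outermost — add 2 both sides. So sub: ((x + 9) - 7)^2 = 0.
Step 3. [((x + 9) - 7)^2 = 0] √ both sides: 0 ≥ 0 gives two branches ⇒ sqrt: (x + 9) - 7 = 0.
Step 4. [(x + 9) - 7 = 0] 7 comes off first (add 7). So sub: x + 9 = 7.
Step 5. [x + 9 = 7] +9 is outermost — subtract 9 both sides, so sub: x = -2.

Answer: x ∈ {-2}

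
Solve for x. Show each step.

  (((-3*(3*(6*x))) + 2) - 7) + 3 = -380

Step 1. [(((-3*(3*(6*x))) + 2) - 7) + 3 = -380] the outer +3 inverts by subtracting 3, so sub: ((-3*(3*(6*x))) + 2) - 7 = -383.
Step 2. [((-3*(3*(6*x))) + 2) - 7 = -383] 7 comes off first (add 7) ⇒ sub: (-3*(3*(6*x))) + 2 = -376.
Step 3. [(-3*(3*(6*x))) + 2 = -376] peel the +2: subtract 2 from each side ⇒ sub: -3*(3*(6*x)) = -378.
Step 4. [-3*(3*(6*x)) = -378] divide by the outer -3. So div: 3*(6*x) = 126.
Step 5. [3*(6*x) = 126] LHS = 3·(…); ÷3 both sides, so div: 6*x = 42.
Step 6. [6*x = 42] 6·(inner) — divide through by 6. So div: x = 7.

Answer: x ∈ {7}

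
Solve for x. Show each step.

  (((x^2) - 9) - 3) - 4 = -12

Step 1. [(((x^2) - 9) - 3) - 4 = -12] add 4: x sits inside (… - 4). So sub: ((x^2) - 9) - 3 = -8.
Step 2. [((x^2) - 9) - 3 = -8] -3 is outermost — add 3 both sides ⇒ sub: (x^2) - 9 = -5.
Step 3. [(x^2) - 9 = -5] -9 is outermost — add 9 both sides, so sub: x^2 = 4.
Step 4. [x^2 = 4] √ both sides: 4 ≥ 0 gives two branches. So sqrt: x = 2 or -2.

Answer: x ∈ {-2, 2}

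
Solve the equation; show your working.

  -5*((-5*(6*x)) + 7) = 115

Step 1. [-5*((-5*(6*x)) + 7) = 115] divide by the outer -5. So div: (-5*(6*x)) + 7 = -23.
Step 2. [(-5*(6*x)) + 7 = -23] subtract 7: x sits inside (… + 7) ⇒ sub: -5*(6*x) = -30.
Step 3. [-5*(6*x) = -30] -5·(inner) — divide through by -5 ⇒ div: 6*x = 6.
Step 4. [6*x = 6] leading coefficient 6: divide by 6 ⇒ div: x = 1.

Answer: x ∈ {1}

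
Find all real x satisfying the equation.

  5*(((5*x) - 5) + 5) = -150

Step 1. [5*(((5*x) - 5) + 5) = -150] divide by the outer 5, so div: ((5*x) - 5) + 5 = -30.
Step 2. [((5*x) - 5) + 5 = -30] the outer +5 inverts by subtracting 5 ⇒ sub: (5*x) - 5 = -35.
Step 3. [(5*x) - 5 = -35] 5 | LHS and 5 | -35: pull 5 out. So factor: x - 1 = -7.
Step 4. [x - 1 = -7] peel the -1: add 1 from each side, so sub: x = -6.

Answer: x ∈ {-6}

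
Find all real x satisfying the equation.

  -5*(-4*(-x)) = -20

Step 1. [-5*(-4*(-x)) = -20] leading coefficient -5: divide by -5 ⇒ div: -4*(-x) = 4.
Step 2. [-4*(-x) = 4] LHS = -4·(…); ÷-4 both sides, so div: -x = -1.
Step 3. [-x = -1] flip signs both sides, so neg: x = 1.

Answer: x ∈ {1}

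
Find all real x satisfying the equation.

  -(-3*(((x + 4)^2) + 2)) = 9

Step 1. [-(-3*(((x + 4)^2) + 2)) = 9] leading − — multiply by −1. So neg: -3*(((x + 4)^2) + 2) = -9.
Step 2. [-3*(((x + 4)^2) + 2) = -9] leading coefficient -3: divide by -3. So div: ((x + 4)^2) + 2 = 3.
Step 3. [((x + 4)^2) + 2 = 3] 2 comes off first (subtract 2). So sub: (x + 4)^2 = 1.
Step 4. [(x + 4)^2 = 1] √ both sides: 1 ≥ 0 gives two branches. So sqrt: x + 4 = 1 or -1.
Step 5. [x + 4 = 1 or -1] subtract 4: x sits inside (… + 4). So sub: x = -3 or -5.

Answer: x ∈ {-5, -3}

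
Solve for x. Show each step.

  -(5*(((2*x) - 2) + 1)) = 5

Step 1. [-(5*(((2*x) - 2) + 1)) = 5] leading − — multiply by −1. So neg: 5*(((2*x) - 2) + 1) = -5.
Step 2. [5*(((2*x) - 2) + 1) = -5] 5 out front; divide by 5. So div: ((2*x) - 2) + 1 = -1.
Step 3. [((2*x) - 2) + 1 = -1] 1 comes off first (subtract 1) ⇒ sub: (2*x) - 2 = -2.
Step 4. [(2*x) - 2 = -2] 2 divides every term; factor it out. So factor: x - 1 = -1.
Step 5. [x - 1 = -1] the outer -1 inverts by adding 1, so sub: x = 0.

Answer: x ∈ {0}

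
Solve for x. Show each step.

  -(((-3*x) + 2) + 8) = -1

Step 1. [-(((-3*x) + 2) + 8) = -1] flip signs both sides ⇒ neg: ((-3*x) + 2) + 8 = 1.
Step 2. [((-3*x) + 2) + 8 = 1] subtract 8: x sits inside (… + 8). So sub: (-3*x) + 2 = -7.
Step 3. [(-3*x) + 2 = -7] the outer +2 inverts by subtracting 2. So sub: -3*x = -9.
Step 4. [-3*x = -9] divide by the outer -3 ⇒ div: x = 3.

Answer: x ∈ {3}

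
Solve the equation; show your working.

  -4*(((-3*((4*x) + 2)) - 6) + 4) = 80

Step 1. [-4*(((-3*((4*x) + 2)) - 6) + 4) = 80] divide by the outer -4 ⇒ div: ((-3*((4*x) + 2)) - 6) + 4 = -20.
Step 2. [((-3*((4*x) + 2)) - 6) + 4 = -20] the outer +4 inverts by subtracting 4. So sub: (-3*((4*x) + 2)) - 6 = -24.
Step 3. [(-3*((4*x) + 2)) - 6 = -24] 6 comes off first (add 6), so sub: -3*((4*x) + 2) = -18.
Step 4. [-3*((4*x) + 2) = -18] leading coefficient -3: divide by -3 ⇒ div: (4*x) + 2 = 6.
Step 5. [(4*x) + 2 = 6] peel the +2: subtract 2 from each side. So sub: 4*x = 4.
Step 6. [4*x = 4] divide by the outer 4. So div: x = 1.

Answer: x ∈ {1}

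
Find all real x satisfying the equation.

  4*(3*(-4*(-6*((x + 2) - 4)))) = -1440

Step 1. [4*(3*(-4*(-6*((x + 2) - 4)))) = -1440] LHS = 4·(…); ÷4 both sides. So div: 3*(-4*(-6*((x + 2) - 4))) = -360.
Step 2. [3*(-4*(-6*((x + 2) - 4))) = -360] divide by the outer 3 ⇒ div: -4*(-6*((x + 2) - 4)) = -120.
Step 3. [-4*(-6*((x + 2) - 4)) = -120] divide by the outer -4, so div: -6*((x + 2) - 4) = 30.
Step 4. [-6*((x + 2) - 4) = 30] leading coefficient -6: divide by -6 ⇒ div: (x + 2) - 4 = -5.
Step 5. [(x + 2) - 4 = -5] add 4: x sits inside (… - 4). So sub: x + 2 = -1.
Step 6. [x + 2 = -1] +2 is outermost — subtract 2 both sides, so sub: x = -3.

Answer: x ∈ {-3}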